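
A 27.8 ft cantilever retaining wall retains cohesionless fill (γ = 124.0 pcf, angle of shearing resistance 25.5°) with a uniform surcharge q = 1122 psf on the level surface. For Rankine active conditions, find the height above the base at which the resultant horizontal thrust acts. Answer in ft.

K_a = 0.3981.
Triangular part P₁ = ½K_aγH² = 19080 at H/3 = 9.267 ft; rectangular part P₂ = K_a q H = 12420 at H/2 = 13.90 ft.
ȳ = (P₁·9.267 + P₂·13.90)/(P₁+P₂) = 11.09 ft.

11.1 ft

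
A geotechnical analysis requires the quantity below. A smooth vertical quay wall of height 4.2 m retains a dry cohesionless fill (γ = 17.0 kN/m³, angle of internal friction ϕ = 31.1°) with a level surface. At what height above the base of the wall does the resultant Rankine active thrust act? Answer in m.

1.40 m

K_a = 0.3188.
The pressure distribution is triangular, so the resultant acts at H/3 above the base = 4.2/3 = 1.400 m.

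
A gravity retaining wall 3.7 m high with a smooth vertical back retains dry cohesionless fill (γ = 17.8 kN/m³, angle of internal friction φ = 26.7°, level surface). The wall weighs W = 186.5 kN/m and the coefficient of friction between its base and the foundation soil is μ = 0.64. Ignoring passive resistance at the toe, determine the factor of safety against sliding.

K_a = tan²(45° − 26.7°/2) = 0.3800.
P_a = ½K_aγH² = 0.5×0.3800×17.8×3.7² = 46.29 kN/m, acting at H/3 = 1.233 m above the base.
FS_sliding = μW / P_a = 0.64×186.5 / 46.29 = 2.578.

2.58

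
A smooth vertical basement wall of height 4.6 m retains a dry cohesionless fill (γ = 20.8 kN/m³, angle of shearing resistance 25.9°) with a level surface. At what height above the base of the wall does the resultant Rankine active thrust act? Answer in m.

K_a = 0.3920.
The pressure distribution is triangular, so the resultant acts at H/3 above the base = 4.6/3 = 1.533 m.

1.53 m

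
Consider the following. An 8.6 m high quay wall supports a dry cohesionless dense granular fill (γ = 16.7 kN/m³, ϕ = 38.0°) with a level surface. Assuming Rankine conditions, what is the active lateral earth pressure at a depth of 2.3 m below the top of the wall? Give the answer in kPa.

9.14 kPa

K_a = (1 − sin φ)/(1 + sin φ) = 0.2379.
σ_h = K_a γ z = 0.2379 × 16.7 × 2.3 = 9.137 kPa.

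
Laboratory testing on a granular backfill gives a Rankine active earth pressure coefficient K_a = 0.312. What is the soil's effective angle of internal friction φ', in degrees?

31.6°

K_a = tan²(45° − φ/2) ⇒ 45° − φ/2 = arctan(√0.312) = 29.19°.
φ = 2(45° − 29.19°) = 31.63°.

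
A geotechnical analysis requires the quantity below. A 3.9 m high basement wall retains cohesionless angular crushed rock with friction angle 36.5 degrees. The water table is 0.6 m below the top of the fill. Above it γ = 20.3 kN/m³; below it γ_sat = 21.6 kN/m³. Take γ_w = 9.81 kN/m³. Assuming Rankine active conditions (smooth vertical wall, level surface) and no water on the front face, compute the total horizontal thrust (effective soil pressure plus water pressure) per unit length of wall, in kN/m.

K_a = tan²(45° − φ/2) = 0.2541.
γ' = 21.6 − 9.81 = 11.79 kN/m³. Depth below WT = 3.3 m.
σ'_h at WT = K_a γ d_w = 3.094 kPa; at base = 3.094 + K_a γ' × 3.3 = 12.98 kPa.
P₁ (0–0.6 m) = ½×3.094×0.6 = 0.9283. P₂ (0.6–3.9 m) = ½(3.094+12.98)×3.3 = 26.52.
P_w = ½ γ_w h₂² = 0.5×9.81×3.3² = 53.42. Total = 0.9283+26.52+53.42 = 80.87 kN/m.

80.9 kN/m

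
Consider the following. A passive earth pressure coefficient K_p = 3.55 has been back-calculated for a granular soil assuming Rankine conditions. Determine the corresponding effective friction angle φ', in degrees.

K_p = (1+sin φ)/(1−sin φ) ⇒ sin φ = (K_p − 1)/(K_p + 1) = 0.5604.
φ = arcsin(0.5604) = 34.09°.

34.1°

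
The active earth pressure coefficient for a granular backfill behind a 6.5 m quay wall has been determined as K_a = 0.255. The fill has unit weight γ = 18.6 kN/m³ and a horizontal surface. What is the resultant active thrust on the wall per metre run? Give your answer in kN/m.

100 kN/m

P = ½ K_a γ H² = 0.5 × 0.255 × 18.6 × 6.5² = 100.2 kN/m.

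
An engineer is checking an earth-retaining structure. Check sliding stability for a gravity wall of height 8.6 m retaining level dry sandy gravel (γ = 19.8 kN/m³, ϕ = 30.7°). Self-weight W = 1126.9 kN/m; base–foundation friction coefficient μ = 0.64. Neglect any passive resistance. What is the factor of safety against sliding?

3.04

K_a = tan²(45° − 30.7°/2) = 0.3240.
P_a = ½K_aγH² = 0.5×0.3240×19.8×8.6² = 237.3 kN/m, acting at H/3 = 2.867 m above the base.
FS_sliding = μW / P_a = 0.64×1126.9 / 237.3 = 3.040.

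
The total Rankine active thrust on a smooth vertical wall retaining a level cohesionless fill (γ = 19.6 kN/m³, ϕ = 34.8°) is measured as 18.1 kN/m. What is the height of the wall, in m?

K_a = 0.2733. P_a = ½ K_a γ H² ⇒ H = √(2P_a/(K_a γ)).
H = √(2×18.1/(0.2733×19.6)) = 2.600 m.

2.60 m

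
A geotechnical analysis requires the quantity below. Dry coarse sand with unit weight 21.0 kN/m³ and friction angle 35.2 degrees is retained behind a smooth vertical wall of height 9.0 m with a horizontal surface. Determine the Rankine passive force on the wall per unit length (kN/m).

K_p = tan²(45° + φ/2) = 3.722.
P_p = ½ K_p γ H² = 0.5 × 3.722 × 21.0 × 9.0² = 3165 kN/m.

3170 kN/m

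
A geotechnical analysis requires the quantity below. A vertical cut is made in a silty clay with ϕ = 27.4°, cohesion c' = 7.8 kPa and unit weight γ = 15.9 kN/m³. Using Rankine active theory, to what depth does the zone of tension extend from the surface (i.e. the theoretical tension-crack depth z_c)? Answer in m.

1.61 m

K_a = tan²(45° − 27.4°/2) = 0.3697; √K_a = 0.6080.
The active pressure is zero where K_a γ z = 2c√K_a, so z_c = 2c/(γ√K_a) = 2×7.8/(15.9×0.6080) = 1.614 m.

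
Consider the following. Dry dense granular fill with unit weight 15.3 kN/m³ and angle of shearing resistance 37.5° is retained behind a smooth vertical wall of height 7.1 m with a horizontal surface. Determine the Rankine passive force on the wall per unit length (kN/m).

K_p = tan²(45° + φ/2) = 4.112.
P_p = ½ K_p γ H² = 0.5 × 4.112 × 15.3 × 7.1² = 1586 kN/m.

1590 kN/m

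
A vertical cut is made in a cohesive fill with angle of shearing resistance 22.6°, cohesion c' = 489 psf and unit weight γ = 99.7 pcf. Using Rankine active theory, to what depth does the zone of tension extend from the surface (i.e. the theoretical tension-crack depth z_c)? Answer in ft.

14.7 ft

K_a = tan²(45° − 22.6°/2) = 0.4448; √K_a = 0.6669.
The active pressure is zero where K_a γ z = 2c√K_a, so z_c = 2c/(γ√K_a) = 2×489/(99.7×0.6669) = 14.71 ft.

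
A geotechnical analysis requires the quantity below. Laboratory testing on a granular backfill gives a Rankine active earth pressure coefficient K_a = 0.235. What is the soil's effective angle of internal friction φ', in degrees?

38.3°

K_a = tan²(45° − φ/2) ⇒ 45° − φ/2 = arctan(√0.235) = 25.86°.
φ = 2(45° − 25.86°) = 38.27°.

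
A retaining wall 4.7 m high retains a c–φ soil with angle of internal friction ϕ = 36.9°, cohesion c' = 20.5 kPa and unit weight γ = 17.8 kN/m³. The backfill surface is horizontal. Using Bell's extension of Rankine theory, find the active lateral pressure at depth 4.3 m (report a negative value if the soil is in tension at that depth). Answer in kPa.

-1.38 kPa

K_a = (1 − sin φ)/(1 + sin φ) = 0.2497.
σ_a = K_a γ z − 2c√K_a = 0.2497×17.8×4.3 − 2×20.5×0.4997 = -1.377 kPa.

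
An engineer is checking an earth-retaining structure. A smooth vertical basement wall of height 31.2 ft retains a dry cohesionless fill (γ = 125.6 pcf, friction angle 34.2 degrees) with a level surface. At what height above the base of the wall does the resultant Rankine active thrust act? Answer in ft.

K_a = 0.2803.
The pressure distribution is triangular, so the resultant acts at H/3 above the base = 31.2/3 = 10.40 ft.

10.4 ft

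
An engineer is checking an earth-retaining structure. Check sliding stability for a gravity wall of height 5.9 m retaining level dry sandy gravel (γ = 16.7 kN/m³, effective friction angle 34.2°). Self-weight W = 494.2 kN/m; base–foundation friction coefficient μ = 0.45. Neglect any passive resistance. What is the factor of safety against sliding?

2.73

K_a = tan²(45° − 34.2°/2) = 0.2803.
P_a = ½K_aγH² = 0.5×0.2803×16.7×5.9² = 81.49 kN/m, acting at H/3 = 1.967 m above the base.
FS_sliding = μW / P_a = 0.45×494.2 / 81.49 = 2.729.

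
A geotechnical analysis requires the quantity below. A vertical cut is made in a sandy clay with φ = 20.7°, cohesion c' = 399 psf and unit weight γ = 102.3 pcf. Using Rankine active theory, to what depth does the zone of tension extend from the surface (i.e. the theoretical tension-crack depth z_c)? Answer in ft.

11.3 ft

K_a = tan²(45° − 20.7°/2) = 0.4777; √K_a = 0.6911.
The active pressure is zero where K_a γ z = 2c√K_a, so z_c = 2c/(γ√K_a) = 2×399/(102.3×0.6911) = 11.29 ft.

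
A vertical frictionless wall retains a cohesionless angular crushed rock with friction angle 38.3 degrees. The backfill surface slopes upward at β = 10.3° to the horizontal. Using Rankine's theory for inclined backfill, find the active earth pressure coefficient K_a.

0.244

K_a = cos β · (cos β − √(cos²β − cos²φ)) / (cos β + √(cos²β − cos²φ)).
cos β = 0.9839, cos φ = 0.7848, √(cos²β − cos²φ) = 0.5934.
K_a = 0.9839 × (0.9839 − 0.5934)/(0.9839 + 0.5934) = 0.2436.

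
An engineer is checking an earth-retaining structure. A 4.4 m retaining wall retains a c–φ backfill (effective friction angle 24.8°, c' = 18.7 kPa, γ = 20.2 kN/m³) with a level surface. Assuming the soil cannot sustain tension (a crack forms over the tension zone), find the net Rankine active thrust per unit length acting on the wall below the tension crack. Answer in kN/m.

9.36 kN/m

K_a = 0.4090; √K_a = 0.6395.
Tension-crack depth z_c = 2c/(γ√K_a) = 2×18.7/(20.2×0.6395) = 2.895 m.
σ_a at base = K_a γ H − 2c√K_a = 0.4090×20.2×4.4 − 2×18.7×0.6395 = 12.43 kPa.
P_a = ½ × 12.43 × (H − z_c) = 0.5×12.43×1.505 = 9.355 kN/m.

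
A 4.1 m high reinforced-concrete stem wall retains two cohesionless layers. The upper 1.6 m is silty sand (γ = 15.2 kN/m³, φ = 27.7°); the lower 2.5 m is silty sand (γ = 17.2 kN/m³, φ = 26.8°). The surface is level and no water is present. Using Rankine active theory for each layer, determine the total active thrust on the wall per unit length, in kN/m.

K_a1 = tan²(45°−27.7°/2) = 0.3653; K_a2 = tan²(45°−26.8°/2) = 0.3785.
Layer 1: σ at base = K_a1 γ₁ h₁ = 8.885 kPa; P₁ = ½×8.885×1.6 = 7.108.
Layer 2: σ_v at top = γ₁h₁ = 24.32; σ_h top = K_a2×24.32 = 9.205; σ_h base = K_a2×(24.32+17.2×2.5) = 25.48.
P₂ = ½(9.205+25.48)×2.5 = 43.35. Total P_a = 7.108+43.35 = 50.46 kN/m.

50.5 kN/m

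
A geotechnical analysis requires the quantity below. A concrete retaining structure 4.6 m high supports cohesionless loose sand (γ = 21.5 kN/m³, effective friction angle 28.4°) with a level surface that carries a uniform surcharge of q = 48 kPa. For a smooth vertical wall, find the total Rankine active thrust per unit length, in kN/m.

159 kN/m

K_a = tan²(45° − φ/2) = 0.3554.
Soil triangle: ½ K_a γ H² = 0.5×0.3554×21.5×4.6² = 80.83 kN/m.
Surcharge rectangle: K_a q H = 0.3554×48×4.6 = 78.46 kN/m.
Total = 80.83 + 78.46 = 159.3 kN/m.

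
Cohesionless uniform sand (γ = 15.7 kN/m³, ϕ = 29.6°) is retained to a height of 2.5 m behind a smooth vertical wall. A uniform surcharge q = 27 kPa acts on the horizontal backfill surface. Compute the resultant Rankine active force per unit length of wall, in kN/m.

39.5 kN/m

K_a = tan²(45° − φ/2) = 0.3387.
Soil triangle: ½ K_a γ H² = 0.5×0.3387×15.7×2.5² = 16.62 kN/m.
Surcharge rectangle: K_a q H = 0.3387×27×2.5 = 22.86 kN/m.
Total = 16.62 + 22.86 = 39.48 kN/m.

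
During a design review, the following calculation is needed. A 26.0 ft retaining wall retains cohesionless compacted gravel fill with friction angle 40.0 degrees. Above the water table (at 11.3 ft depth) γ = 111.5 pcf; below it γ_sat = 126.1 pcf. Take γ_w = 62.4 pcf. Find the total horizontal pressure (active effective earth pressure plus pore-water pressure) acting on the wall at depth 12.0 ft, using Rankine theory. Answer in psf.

K_a = (1 − sin φ)/(1 + sin φ) = 0.2174.
γ' = 126.1 − 62.4 = 63.70 pcf.
Effective vertical stress at 12.0 ft: σ'_v = 111.5×11.3 + 63.70×0.700 = 1305 psf.
σ'_h = K_a σ'_v = 0.2174 × 1305 = 283.7 psf; u = γ_w × 0.700 = 43.68 psf.
Total σ_h = 283.7 + 43.68 = 327.3 psf.

327 psf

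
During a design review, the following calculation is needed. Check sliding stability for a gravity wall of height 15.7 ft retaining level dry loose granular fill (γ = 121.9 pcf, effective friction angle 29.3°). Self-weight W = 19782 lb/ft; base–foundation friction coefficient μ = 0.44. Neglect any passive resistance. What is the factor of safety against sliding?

1.69

K_a = tan²(45° − 29.3°/2) = 0.3428.
P_a = ½K_aγH² = 0.5×0.3428×121.9×15.7² = 5151 lb/ft, acting at H/3 = 5.233 ft above the base.
FS_sliding = μW / P_a = 0.44×19782 / 5151 = 1.690.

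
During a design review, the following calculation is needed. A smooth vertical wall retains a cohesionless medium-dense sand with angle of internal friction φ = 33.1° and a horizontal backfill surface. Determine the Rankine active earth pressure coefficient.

0.294

K_a = tan²(45° − φ/2) = tan²(28.45°) = 0.2936.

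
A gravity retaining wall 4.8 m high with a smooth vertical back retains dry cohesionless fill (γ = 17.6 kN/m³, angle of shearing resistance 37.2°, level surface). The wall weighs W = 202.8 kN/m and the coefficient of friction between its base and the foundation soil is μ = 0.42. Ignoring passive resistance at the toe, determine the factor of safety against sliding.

K_a = tan²(45° − 37.2°/2) = 0.2464.
P_a = ½K_aγH² = 0.5×0.2464×17.6×4.8² = 49.96 kN/m, acting at H/3 = 1.600 m above the base.
FS_sliding = μW / P_a = 0.42×202.8 / 49.96 = 1.705.

1.70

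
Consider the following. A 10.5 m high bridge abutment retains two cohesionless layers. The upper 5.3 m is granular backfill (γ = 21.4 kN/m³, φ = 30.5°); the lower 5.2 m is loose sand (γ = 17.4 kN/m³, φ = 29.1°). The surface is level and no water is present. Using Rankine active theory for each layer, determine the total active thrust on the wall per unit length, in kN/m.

K_a1 = tan²(45°−30.5°/2) = 0.3267; K_a2 = tan²(45°−29.1°/2) = 0.3456.
Layer 1: σ at base = K_a1 γ₁ h₁ = 37.05 kPa; P₁ = ½×37.05×5.3 = 98.18.
Layer 2: σ_v at top = γ₁h₁ = 113.4; σ_h top = K_a2×113.4 = 39.20; σ_h base = K_a2×(113.4+17.4×5.2) = 70.47.
P₂ = ½(39.20+70.47)×5.2 = 285.1. Total P_a = 98.18+285.1 = 383.3 kN/m.

383 kN/m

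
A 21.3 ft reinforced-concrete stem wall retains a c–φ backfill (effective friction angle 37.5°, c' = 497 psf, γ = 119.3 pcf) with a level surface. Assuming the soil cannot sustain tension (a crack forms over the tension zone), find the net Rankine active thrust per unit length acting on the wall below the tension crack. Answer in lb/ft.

281 lb/ft

K_a = 0.2432; √K_a = 0.4931.
Tension-crack depth z_c = 2c/(γ√K_a) = 2×497/(119.3×0.4931) = 16.90 ft.
σ_a at base = K_a γ H − 2c√K_a = 0.2432×119.3×21.3 − 2×497×0.4931 = 127.8 psf.
P_a = ½ × 127.8 × (H − z_c) = 0.5×127.8×4.405 = 281.4 lb/ft.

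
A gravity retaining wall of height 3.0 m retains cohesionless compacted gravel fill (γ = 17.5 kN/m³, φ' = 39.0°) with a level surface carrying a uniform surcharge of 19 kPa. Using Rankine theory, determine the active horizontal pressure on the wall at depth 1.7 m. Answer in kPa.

K_a = (1 − sin φ)/(1 + sin φ) = 0.2275.
σ_v = γz + q = 17.5 × 1.7 + 19 = 48.75 kPa.
σ_h = K_a σ_v = 0.2275 × 48.75 = 11.09 kPa.

11.1 kPa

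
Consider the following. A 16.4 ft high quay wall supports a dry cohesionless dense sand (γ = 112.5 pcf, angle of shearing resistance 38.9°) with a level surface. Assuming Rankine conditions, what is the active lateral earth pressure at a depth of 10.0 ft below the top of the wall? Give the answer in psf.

K_a = (1 − sin φ)/(1 + sin φ) = 0.2285.
σ_h = K_a γ z = 0.2285 × 112.5 × 10.0 = 257.1 psf.

257 psf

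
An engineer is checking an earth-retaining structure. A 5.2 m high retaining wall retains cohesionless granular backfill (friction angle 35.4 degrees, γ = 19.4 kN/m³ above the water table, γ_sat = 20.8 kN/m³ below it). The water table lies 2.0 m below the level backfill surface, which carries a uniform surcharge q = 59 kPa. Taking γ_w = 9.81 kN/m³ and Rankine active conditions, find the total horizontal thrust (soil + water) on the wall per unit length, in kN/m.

K_a = tan²(45° − φ/2) = 0.2664.
γ' = 20.8 − 9.81 = 10.99 kN/m³. h₂ = H − d_w = 3.2 m.
σ'_h: at surface K_a·q = 15.72; at WT K_a(q+γd_w) = 26.05; at base K_a(q+γd_w+γ'h₂) = 35.42 kPa.
P₁ = ½(15.72+26.05)×2.0 = 41.77; P₂ = ½(26.05+35.42)×3.2 = 98.36; P_w = ½γ_w h₂² = 50.23.
Total = 41.77+98.36+50.23 = 190.4 kN/m.

190 kN/m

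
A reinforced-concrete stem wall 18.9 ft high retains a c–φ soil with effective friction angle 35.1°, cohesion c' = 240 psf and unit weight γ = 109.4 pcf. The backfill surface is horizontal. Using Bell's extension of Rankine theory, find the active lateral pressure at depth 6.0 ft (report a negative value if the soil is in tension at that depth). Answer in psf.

K_a = (1 − sin φ)/(1 + sin φ) = 0.2698.
σ_a = K_a γ z − 2c√K_a = 0.2698×109.4×6.0 − 2×240×0.5195 = -72.22 psf.

-72.2 psf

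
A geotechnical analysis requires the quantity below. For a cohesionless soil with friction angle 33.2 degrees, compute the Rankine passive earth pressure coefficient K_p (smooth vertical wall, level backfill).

3.42

K_p = (1 + sin φ)/(1 − sin φ) = tan²(45° + 33.2°/2) = 3.421.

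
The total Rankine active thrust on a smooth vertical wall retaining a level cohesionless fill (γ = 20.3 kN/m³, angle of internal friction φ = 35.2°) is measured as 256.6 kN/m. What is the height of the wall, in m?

9.70 m

K_a = 0.2687. P_a = ½ K_a γ H² ⇒ H = √(2P_a/(K_a γ)).
H = √(2×256.6/(0.2687×20.3)) = 9.700 m.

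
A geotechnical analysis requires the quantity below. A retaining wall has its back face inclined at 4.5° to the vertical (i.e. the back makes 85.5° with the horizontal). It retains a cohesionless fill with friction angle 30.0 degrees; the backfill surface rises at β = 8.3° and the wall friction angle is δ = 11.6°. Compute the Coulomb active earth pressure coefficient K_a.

0.376

K_a = sin²(α+φ) / [sin²α · sin(α−δ) · (1 + √{sin(φ+δ)sin(φ−β) / (sin(α−δ)sin(α+β))})²].
With α = 85.5°, φ = 30.0°, δ = 11.6°, β = 8.3°: K_a = 0.3762.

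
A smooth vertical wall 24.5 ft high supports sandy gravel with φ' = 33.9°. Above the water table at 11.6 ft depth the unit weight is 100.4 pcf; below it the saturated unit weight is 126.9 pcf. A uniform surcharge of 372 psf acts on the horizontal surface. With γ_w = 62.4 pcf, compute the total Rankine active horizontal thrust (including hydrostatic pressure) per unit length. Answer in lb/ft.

15500 lb/ft

K_a = tan²(45° − φ/2) = 0.2839.
γ' = 126.9 − 62.4 = 64.50 pcf. h₂ = H − d_w = 12.9 ft.
σ'_h: at surface K_a·q = 105.6; at WT K_a(q+γd_w) = 436.3; at base K_a(q+γd_w+γ'h₂) = 672.5 psf.
P₁ = ½(105.6+436.3)×11.6 = 3143; P₂ = ½(436.3+672.5)×12.9 = 7151; P_w = ½γ_w h₂² = 5192.
Total = 3143+7151+5192 = 15490 lb/ft.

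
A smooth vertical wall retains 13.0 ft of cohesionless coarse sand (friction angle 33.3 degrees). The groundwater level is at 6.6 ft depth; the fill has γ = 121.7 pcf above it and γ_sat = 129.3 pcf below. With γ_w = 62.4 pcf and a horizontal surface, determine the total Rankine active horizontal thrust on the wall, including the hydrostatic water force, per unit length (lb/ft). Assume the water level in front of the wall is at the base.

K_a = tan²(45° − φ/2) = 0.2911.
γ' = 129.3 − 62.4 = 66.90 pcf. Depth below WT = 6.4 ft.
σ'_h at WT = K_a γ d_w = 233.8 psf; at base = 233.8 + K_a γ' × 6.4 = 358.5 psf.
P₁ (0–6.6 ft) = ½×233.8×6.6 = 771.7. P₂ (6.6–13.0 ft) = ½(233.8+358.5)×6.4 = 1896.
P_w = ½ γ_w h₂² = 0.5×62.4×6.4² = 1278. Total = 771.7+1896+1278 = 3945 lb/ft.

3950 lb/ft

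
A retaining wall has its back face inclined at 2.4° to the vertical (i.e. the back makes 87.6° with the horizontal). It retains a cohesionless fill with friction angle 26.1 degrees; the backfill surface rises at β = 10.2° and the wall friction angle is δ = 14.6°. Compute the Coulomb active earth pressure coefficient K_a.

0.427

K_a = sin²(α+φ) / [sin²α · sin(α−δ) · (1 + √{sin(φ+δ)sin(φ−β) / (sin(α−δ)sin(α+β))})²].
With α = 87.6°, φ = 26.1°, δ = 14.6°, β = 10.2°: K_a = 0.4270.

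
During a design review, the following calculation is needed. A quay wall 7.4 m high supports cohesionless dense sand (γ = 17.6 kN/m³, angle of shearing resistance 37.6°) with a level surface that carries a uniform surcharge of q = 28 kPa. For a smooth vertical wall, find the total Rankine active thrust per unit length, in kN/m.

K_a = tan²(45° − φ/2) = 0.2421.
Soil triangle: ½ K_a γ H² = 0.5×0.2421×17.6×7.4² = 116.7 kN/m.
Surcharge rectangle: K_a q H = 0.2421×28×7.4 = 50.17 kN/m.
Total = 116.7 + 50.17 = 166.8 kN/m.

167 kN/m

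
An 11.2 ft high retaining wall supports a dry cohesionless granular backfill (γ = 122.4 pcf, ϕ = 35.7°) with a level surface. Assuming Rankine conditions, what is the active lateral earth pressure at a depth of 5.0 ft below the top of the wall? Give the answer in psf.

161 psf

K_a = (1 − sin φ)/(1 + sin φ) = 0.2630.
σ_h = K_a γ z = 0.2630 × 122.4 × 5.0 = 161.0 psf.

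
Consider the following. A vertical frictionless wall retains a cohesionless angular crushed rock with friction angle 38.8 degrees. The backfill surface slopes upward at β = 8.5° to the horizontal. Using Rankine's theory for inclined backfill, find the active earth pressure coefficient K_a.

0.235

K_a = cos β · (cos β − √(cos²β − cos²φ)) / (cos β + √(cos²β − cos²φ)).
cos β = 0.9890, cos φ = 0.7793, √(cos²β − cos²φ) = 0.6089.
K_a = 0.9890 × (0.9890 − 0.6089)/(0.9890 + 0.6089) = 0.2353.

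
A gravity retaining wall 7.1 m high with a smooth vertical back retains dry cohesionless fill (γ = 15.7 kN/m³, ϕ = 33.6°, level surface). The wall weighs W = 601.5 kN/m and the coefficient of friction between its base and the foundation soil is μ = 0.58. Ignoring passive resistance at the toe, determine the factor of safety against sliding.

3.07

K_a = tan²(45° − 33.6°/2) = 0.2875.
P_a = ½K_aγH² = 0.5×0.2875×15.7×7.1² = 113.8 kN/m, acting at H/3 = 2.367 m above the base.
FS_sliding = μW / P_a = 0.58×601.5 / 113.8 = 3.066.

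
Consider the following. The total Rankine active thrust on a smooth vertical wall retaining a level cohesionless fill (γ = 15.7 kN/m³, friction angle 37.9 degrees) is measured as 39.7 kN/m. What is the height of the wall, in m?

K_a = 0.2389. P_a = ½ K_a γ H² ⇒ H = √(2P_a/(K_a γ)).
H = √(2×39.7/(0.2389×15.7)) = 4.601 m.

4.60 m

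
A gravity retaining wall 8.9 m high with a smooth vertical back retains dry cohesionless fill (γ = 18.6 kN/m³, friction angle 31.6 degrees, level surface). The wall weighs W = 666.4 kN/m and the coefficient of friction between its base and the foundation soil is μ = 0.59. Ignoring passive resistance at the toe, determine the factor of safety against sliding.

1.71

K_a = tan²(45° − 31.6°/2) = 0.3123.
P_a = ½K_aγH² = 0.5×0.3123×18.6×8.9² = 230.1 kN/m, acting at H/3 = 2.967 m above the base.
FS_sliding = μW / P_a = 0.59×666.4 / 230.1 = 1.709.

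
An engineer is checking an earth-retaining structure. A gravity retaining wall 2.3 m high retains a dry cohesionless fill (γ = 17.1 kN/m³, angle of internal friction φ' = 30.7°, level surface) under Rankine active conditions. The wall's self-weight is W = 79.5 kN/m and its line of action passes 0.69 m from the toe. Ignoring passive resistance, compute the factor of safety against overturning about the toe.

4.88

K_a = tan²(45° − 30.7°/2) = 0.3240.
P_a = ½K_aγH² = 0.5×0.3240×17.1×2.3² = 14.66 kN/m, acting at H/3 = 0.7667 m above the base.
Overturning moment M_o = P_a × H/3 = 14.66 × 0.7667 = 11.24.
Resisting moment M_r = W × 0.69 = 79.5 × 0.69 = 54.85.
FS_overturning = M_r/M_o = 54.85/11.24 = 4.882.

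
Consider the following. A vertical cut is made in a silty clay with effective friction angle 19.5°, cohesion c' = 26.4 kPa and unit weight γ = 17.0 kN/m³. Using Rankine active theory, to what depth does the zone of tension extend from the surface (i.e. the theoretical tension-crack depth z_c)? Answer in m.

K_a = tan²(45° − 19.5°/2) = 0.4995; √K_a = 0.7067.
The active pressure is zero where K_a γ z = 2c√K_a, so z_c = 2c/(γ√K_a) = 2×26.4/(17.0×0.7067) = 4.395 m.

4.39 m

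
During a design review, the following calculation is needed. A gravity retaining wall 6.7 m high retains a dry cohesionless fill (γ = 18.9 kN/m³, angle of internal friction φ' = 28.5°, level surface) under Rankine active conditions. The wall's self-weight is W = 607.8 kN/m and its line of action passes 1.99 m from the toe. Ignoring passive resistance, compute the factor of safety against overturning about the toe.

K_a = tan²(45° − 28.5°/2) = 0.3540.
P_a = ½K_aγH² = 0.5×0.3540×18.9×6.7² = 150.1 kN/m, acting at H/3 = 2.233 m above the base.
Overturning moment M_o = P_a × H/3 = 150.1 × 2.233 = 335.3.
Resisting moment M_r = W × 1.99 = 607.8 × 1.99 = 1210.
FS_overturning = M_r/M_o = 1210/335.3 = 3.607.

3.61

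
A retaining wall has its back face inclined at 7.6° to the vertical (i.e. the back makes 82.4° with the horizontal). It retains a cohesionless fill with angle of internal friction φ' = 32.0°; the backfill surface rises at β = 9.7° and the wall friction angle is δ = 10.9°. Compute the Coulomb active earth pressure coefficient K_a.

0.384

K_a = sin²(α+φ) / [sin²α · sin(α−δ) · (1 + √{sin(φ+δ)sin(φ−β) / (sin(α−δ)sin(α+β))})²].
With α = 82.4°, φ = 32.0°, δ = 10.9°, β = 9.7°: K_a = 0.3842.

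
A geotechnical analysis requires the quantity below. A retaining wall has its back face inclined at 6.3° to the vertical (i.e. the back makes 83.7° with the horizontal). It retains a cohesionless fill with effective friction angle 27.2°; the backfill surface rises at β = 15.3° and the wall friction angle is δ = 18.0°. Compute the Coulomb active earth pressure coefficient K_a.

0.492

K_a = sin²(α+φ) / [sin²α · sin(α−δ) · (1 + √{sin(φ+δ)sin(φ−β) / (sin(α−δ)sin(α+β))})²].
With α = 83.7°, φ = 27.2°, δ = 18.0°, β = 15.3°: K_a = 0.4923.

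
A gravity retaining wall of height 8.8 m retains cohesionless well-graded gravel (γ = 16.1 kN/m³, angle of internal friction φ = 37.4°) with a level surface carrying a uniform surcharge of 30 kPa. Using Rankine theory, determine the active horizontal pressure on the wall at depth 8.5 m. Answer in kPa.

K_a = (1 − sin φ)/(1 + sin φ) = 0.2443.
σ_v = γz + q = 16.1 × 8.5 + 30 = 166.9 kPa.
σ_h = K_a σ_v = 0.2443 × 166.9 = 40.76 kPa.

40.8 kPa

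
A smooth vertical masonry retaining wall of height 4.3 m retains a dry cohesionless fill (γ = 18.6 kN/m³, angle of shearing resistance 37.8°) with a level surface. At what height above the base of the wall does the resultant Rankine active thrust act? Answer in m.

1.43 m

K_a = 0.2400.
The pressure distribution is triangular, so the resultant acts at H/3 above the base = 4.3/3 = 1.433 m.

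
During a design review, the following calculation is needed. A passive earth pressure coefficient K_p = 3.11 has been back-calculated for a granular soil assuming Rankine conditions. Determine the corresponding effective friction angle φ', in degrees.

K_p = (1+sin φ)/(1−sin φ) ⇒ sin φ = (K_p − 1)/(K_p + 1) = 0.5134.
φ = arcsin(0.5134) = 30.89°.

30.9°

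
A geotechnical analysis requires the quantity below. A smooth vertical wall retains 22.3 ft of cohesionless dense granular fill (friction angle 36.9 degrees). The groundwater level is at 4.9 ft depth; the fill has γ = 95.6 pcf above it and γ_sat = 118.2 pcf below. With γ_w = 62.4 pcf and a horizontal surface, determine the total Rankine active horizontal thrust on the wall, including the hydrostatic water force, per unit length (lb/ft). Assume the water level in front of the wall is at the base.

13900 lb/ft

K_a = tan²(45° − φ/2) = 0.2497.
γ' = 118.2 − 62.4 = 55.80 pcf. Depth below WT = 17.4 ft.
σ'_h at WT = K_a γ d_w = 117.0 psf; at base = 117.0 + K_a γ' × 17.4 = 359.4 psf.
P₁ (0–4.9 ft) = ½×117.0×4.9 = 286.5. P₂ (4.9–22.3 ft) = ½(117.0+359.4)×17.4 = 4144.
P_w = ½ γ_w h₂² = 0.5×62.4×17.4² = 9446. Total = 286.5+4144+9446 = 13880 lb/ft.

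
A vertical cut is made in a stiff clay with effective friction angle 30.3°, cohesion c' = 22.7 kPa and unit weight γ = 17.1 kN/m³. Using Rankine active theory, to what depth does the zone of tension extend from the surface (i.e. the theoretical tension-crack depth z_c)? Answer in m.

4.63 m

K_a = tan²(45° − 30.3°/2) = 0.3293; √K_a = 0.5739.
The active pressure is zero where K_a γ z = 2c√K_a, so z_c = 2c/(γ√K_a) = 2×22.7/(17.1×0.5739) = 4.626 m.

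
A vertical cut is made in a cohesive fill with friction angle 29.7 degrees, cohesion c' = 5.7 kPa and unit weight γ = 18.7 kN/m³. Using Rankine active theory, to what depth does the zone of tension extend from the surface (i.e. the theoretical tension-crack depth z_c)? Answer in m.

K_a = tan²(45° − 29.7°/2) = 0.3374; √K_a = 0.5808.
The active pressure is zero where K_a γ z = 2c√K_a, so z_c = 2c/(γ√K_a) = 2×5.7/(18.7×0.5808) = 1.050 m.

1.05 m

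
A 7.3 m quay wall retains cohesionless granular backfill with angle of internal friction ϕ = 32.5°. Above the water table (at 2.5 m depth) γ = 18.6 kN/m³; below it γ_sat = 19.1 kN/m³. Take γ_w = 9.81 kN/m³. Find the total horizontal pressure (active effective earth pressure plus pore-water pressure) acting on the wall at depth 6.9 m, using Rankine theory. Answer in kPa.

K_a = (1 − sin φ)/(1 + sin φ) = 0.3010.
γ' = 19.1 − 9.81 = 9.290 kN/m³.
Effective vertical stress at 6.9 m: σ'_v = 18.6×2.5 + 9.290×4.40 = 87.38 kPa.
σ'_h = K_a σ'_v = 0.3010 × 87.38 = 26.30 kPa; u = γ_w × 4.40 = 43.16 kPa.
Total σ_h = 26.30 + 43.16 = 69.46 kPa.

69.5 kPa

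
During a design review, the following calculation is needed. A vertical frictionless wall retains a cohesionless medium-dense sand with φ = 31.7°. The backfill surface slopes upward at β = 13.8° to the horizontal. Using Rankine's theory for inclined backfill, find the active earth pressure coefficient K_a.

0.339

K_a = cos β · (cos β − √(cos²β − cos²φ)) / (cos β + √(cos²β − cos²φ)).
cos β = 0.9711, cos φ = 0.8508, √(cos²β − cos²φ) = 0.4682.
K_a = 0.9711 × (0.9711 − 0.4682)/(0.9711 + 0.4682) = 0.3393.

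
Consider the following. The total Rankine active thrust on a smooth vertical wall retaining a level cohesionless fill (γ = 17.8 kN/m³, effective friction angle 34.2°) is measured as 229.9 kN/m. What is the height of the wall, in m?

9.60 m

K_a = 0.2803. P_a = ½ K_a γ H² ⇒ H = √(2P_a/(K_a γ)).
H = √(2×229.9/(0.2803×17.8)) = 9.599 m.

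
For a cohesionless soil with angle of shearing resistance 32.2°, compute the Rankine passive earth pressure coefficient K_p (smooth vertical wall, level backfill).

3.28

K_p = (1 + sin φ)/(1 − sin φ) = tan²(45° + 32.2°/2) = 3.282.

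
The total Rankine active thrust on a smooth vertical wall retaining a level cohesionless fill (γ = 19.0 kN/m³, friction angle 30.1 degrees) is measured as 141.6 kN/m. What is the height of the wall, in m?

6.70 m

K_a = 0.3320. P_a = ½ K_a γ H² ⇒ H = √(2P_a/(K_a γ)).
H = √(2×141.6/(0.3320×19.0)) = 6.700 m.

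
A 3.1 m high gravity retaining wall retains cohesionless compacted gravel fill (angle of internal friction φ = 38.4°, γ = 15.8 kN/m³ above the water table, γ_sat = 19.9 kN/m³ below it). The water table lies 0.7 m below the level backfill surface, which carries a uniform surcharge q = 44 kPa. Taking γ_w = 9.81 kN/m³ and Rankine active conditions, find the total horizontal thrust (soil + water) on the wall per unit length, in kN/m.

74.0 kN/m

K_a = tan²(45° − φ/2) = 0.2337.
γ' = 19.9 − 9.81 = 10.09 kN/m³. h₂ = H − d_w = 2.4 m.
σ'_h: at surface K_a·q = 10.28; at WT K_a(q+γd_w) = 12.87; at base K_a(q+γd_w+γ'h₂) = 18.53 kPa.
P₁ = ½(10.28+12.87)×0.7 = 8.102; P₂ = ½(12.87+18.53)×2.4 = 37.67; P_w = ½γ_w h₂² = 28.25.
Total = 8.102+37.67+28.25 = 74.03 kN/m.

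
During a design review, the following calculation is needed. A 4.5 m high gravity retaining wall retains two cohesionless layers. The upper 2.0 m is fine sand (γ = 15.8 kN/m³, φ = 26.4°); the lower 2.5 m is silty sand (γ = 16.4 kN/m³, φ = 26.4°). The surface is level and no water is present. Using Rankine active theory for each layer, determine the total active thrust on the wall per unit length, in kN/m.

K_a1 = tan²(45°−26.4°/2) = 0.3844; K_a2 = tan²(45°−26.4°/2) = 0.3844.
Layer 1: σ at base = K_a1 γ₁ h₁ = 12.15 kPa; P₁ = ½×12.15×2.0 = 12.15.
Layer 2: σ_v at top = γ₁h₁ = 31.60; σ_h top = K_a2×31.60 = 12.15; σ_h base = K_a2×(31.60+16.4×2.5) = 27.91.
P₂ = ½(12.15+27.91)×2.5 = 50.07. Total P_a = 12.15+50.07 = 62.22 kN/m.

62.2 kN/m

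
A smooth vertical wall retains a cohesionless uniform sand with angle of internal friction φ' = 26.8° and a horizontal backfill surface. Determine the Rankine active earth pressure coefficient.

0.378

K_a = (1 − sin φ)/(1 + sin φ) = (1 − sin 26.8°)/(1 + sin 26.8°) = 0.3785.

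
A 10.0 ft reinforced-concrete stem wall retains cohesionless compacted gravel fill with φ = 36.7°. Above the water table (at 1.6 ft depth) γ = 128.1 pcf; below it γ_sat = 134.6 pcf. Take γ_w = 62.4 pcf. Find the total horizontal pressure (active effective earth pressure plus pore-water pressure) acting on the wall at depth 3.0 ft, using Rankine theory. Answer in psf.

K_a = (1 − sin φ)/(1 + sin φ) = 0.2519.
γ' = 134.6 − 62.4 = 72.20 pcf.
Effective vertical stress at 3.0 ft: σ'_v = 128.1×1.6 + 72.20×1.40 = 306.0 psf.
σ'_h = K_a σ'_v = 0.2519 × 306.0 = 77.08 psf; u = γ_w × 1.40 = 87.36 psf.
Total σ_h = 77.08 + 87.36 = 164.4 psf.

164 psf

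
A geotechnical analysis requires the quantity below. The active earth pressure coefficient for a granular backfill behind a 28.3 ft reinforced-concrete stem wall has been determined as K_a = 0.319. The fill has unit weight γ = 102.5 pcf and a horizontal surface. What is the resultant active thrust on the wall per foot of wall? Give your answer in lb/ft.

P = ½ K_a γ H² = 0.5 × 0.319 × 102.5 × 28.3² = 13090 lb/ft.

13100 lb/ft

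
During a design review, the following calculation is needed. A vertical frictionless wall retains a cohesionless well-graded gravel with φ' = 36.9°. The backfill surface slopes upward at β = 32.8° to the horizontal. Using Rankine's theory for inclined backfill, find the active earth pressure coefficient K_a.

0.445

K_a = cos β · (cos β − √(cos²β − cos²φ)) / (cos β + √(cos²β − cos²φ)).
cos β = 0.8406, cos φ = 0.7997, √(cos²β − cos²φ) = 0.2590.
K_a = 0.8406 × (0.8406 − 0.2590)/(0.8406 + 0.2590) = 0.4446.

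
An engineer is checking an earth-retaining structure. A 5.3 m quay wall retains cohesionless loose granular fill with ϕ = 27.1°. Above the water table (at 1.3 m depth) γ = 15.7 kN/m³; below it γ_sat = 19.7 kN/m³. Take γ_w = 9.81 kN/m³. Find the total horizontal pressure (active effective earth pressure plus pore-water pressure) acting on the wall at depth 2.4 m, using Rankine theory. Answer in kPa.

K_a = (1 − sin φ)/(1 + sin φ) = 0.3741.
γ' = 19.7 − 9.81 = 9.890 kN/m³.
Effective vertical stress at 2.4 m: σ'_v = 15.7×1.3 + 9.890×1.10 = 31.29 kPa.
σ'_h = K_a σ'_v = 0.3741 × 31.29 = 11.70 kPa; u = γ_w × 1.10 = 10.79 kPa.
Total σ_h = 11.70 + 10.79 = 22.49 kPa.

22.5 kPa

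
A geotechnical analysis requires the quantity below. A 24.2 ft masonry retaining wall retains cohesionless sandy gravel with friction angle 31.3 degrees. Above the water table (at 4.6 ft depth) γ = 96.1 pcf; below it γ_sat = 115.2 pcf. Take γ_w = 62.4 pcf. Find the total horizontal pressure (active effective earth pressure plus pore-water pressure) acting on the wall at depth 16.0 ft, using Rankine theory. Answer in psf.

K_a = (1 − sin φ)/(1 + sin φ) = 0.3162.
γ' = 115.2 − 62.4 = 52.80 pcf.
Effective vertical stress at 16.0 ft: σ'_v = 96.1×4.6 + 52.80×11.4 = 1044 psf.
σ'_h = K_a σ'_v = 0.3162 × 1044 = 330.1 psf; u = γ_w × 11.4 = 711.4 psf.
Total σ_h = 330.1 + 711.4 = 1041 psf.

1040 psf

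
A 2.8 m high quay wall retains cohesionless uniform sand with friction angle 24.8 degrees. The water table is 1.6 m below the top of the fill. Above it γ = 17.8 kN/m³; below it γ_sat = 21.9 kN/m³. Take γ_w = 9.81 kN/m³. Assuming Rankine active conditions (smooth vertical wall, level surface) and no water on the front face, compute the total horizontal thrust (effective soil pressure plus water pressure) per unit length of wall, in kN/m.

33.9 kN/m

K_a = tan²(45° − φ/2) = 0.4090.
γ' = 21.9 − 9.81 = 12.09 kN/m³. Depth below WT = 1.2 m.
σ'_h at WT = K_a γ d_w = 11.65 kPa; at base = 11.65 + K_a γ' × 1.2 = 17.58 kPa.
P₁ (0–1.6 m) = ½×11.65×1.6 = 9.319. P₂ (1.6–2.8 m) = ½(11.65+17.58)×1.2 = 17.54.
P_w = ½ γ_w h₂² = 0.5×9.81×1.2² = 7.063. Total = 9.319+17.54+7.063 = 33.92 kN/m.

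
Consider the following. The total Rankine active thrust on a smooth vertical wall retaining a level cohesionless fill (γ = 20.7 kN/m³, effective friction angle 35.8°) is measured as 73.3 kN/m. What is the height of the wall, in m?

K_a = 0.2619. P_a = ½ K_a γ H² ⇒ H = √(2P_a/(K_a γ)).
H = √(2×73.3/(0.2619×20.7)) = 5.200 m.

5.20 m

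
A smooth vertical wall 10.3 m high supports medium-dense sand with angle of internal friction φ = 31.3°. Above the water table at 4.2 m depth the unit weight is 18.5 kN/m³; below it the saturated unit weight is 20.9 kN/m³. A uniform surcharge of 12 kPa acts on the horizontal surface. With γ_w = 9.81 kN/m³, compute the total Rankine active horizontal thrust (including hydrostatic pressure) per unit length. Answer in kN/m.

488 kN/m

K_a = tan²(45° − φ/2) = 0.3162.
γ' = 20.9 − 9.81 = 11.09 kN/m³. h₂ = H − d_w = 6.1 m.
σ'_h: at surface K_a·q = 3.794; at WT K_a(q+γd_w) = 28.36; at base K_a(q+γd_w+γ'h₂) = 49.75 kPa.
P₁ = ½(3.794+28.36)×4.2 = 67.53; P₂ = ½(28.36+49.75)×6.1 = 238.3; P_w = ½γ_w h₂² = 182.5.
Total = 67.53+238.3+182.5 = 488.3 kN/m.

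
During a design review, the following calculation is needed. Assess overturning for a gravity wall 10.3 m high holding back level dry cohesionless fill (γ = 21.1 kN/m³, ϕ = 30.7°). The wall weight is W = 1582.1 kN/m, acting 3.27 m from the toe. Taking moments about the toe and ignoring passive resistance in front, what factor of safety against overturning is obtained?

4.15

K_a = tan²(45° − 30.7°/2) = 0.3240.
P_a = ½K_aγH² = 0.5×0.3240×21.1×10.3² = 362.7 kN/m, acting at H/3 = 3.433 m above the base.
Overturning moment M_o = P_a × H/3 = 362.7 × 3.433 = 1245.
Resisting moment M_r = W × 3.27 = 1582.1 × 3.27 = 5173.
FS_overturning = M_r/M_o = 5173/1245 = 4.155.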